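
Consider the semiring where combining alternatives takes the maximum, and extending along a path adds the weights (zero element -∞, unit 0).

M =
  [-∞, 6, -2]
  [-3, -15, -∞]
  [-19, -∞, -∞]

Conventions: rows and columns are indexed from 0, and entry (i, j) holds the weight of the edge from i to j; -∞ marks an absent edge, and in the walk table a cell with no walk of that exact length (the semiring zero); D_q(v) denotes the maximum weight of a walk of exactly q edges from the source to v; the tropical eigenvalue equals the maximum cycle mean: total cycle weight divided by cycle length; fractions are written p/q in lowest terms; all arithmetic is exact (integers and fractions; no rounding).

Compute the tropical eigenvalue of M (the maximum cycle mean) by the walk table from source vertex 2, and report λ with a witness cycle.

q=0: [-∞, -∞, 0]
q=1: [-19, -∞, -∞]
q=2: [-∞, -13, -21]
q=3: [-16, -28, -∞]
Optimal cycle mean attained by: cycle 0->1->0, total 6 + (-3), length 2.
Answer: λ = 3/2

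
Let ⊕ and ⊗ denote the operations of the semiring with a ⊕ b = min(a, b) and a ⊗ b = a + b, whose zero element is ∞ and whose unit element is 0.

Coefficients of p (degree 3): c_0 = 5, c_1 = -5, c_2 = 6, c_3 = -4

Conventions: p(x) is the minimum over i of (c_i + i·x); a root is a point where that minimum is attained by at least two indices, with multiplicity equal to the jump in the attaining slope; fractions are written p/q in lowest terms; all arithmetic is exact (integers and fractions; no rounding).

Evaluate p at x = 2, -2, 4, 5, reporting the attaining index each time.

p(2) = min(5+0·2=5, -5+1·2=-3, 6+2·2=10, -4+3·2=2) = -3 (attained by i=1)
p(-2) = min(5+0·(-2)=5, -5+1·(-2)=-7, 6+2·(-2)=2, -4+3·(-2)=-10) = -10 (attained by i=3)
p(4) = min(5+0·4=5, -5+1·4=-1, 6+2·4=14, -4+3·4=8) = -1 (attained by i=1)
p(5) = min(5+0·5=5, -5+1·5=0, 6+2·5=16, -4+3·5=11) = 0 (attained by i=1)
Answer: p(2) = -3; p(-2) = -10; p(4) = -1; p(5) = 0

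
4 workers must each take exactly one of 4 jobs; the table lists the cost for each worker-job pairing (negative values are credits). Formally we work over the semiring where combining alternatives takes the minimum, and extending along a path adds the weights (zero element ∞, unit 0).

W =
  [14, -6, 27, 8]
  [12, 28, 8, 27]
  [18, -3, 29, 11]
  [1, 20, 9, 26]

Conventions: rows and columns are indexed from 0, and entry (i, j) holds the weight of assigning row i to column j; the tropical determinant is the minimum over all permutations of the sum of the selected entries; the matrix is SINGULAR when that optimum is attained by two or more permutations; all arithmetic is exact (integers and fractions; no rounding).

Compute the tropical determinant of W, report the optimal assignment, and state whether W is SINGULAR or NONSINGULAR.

σ = (0, 1, 2, 3): 14 + 28 + 29 + 26 = 97
σ = (0, 1, 3, 2): 14 + 28 + 11 + 9 = 62
σ = (0, 2, 1, 3): 14 + 8 + (-3) + 26 = 45
σ = (0, 2, 3, 1): 14 + 8 + 11 + 20 = 53
σ = (0, 3, 1, 2): 14 + 27 + (-3) + 9 = 47
σ = (0, 3, 2, 1): 14 + 27 + 29 + 20 = 90
σ = (1, 0, 2, 3): (-6) + 12 + 29 + 26 = 61
σ = (1, 0, 3, 2): (-6) + 12 + 11 + 9 = 26
σ = (1, 2, 0, 3): (-6) + 8 + 18 + 26 = 46
σ = (1, 2, 3, 0): (-6) + 8 + 11 + 1 = 14
σ = (1, 3, 0, 2): (-6) + 27 + 18 + 9 = 48
σ = (1, 3, 2, 0): (-6) + 27 + 29 + 1 = 51
σ = (2, 0, 1, 3): 27 + 12 + (-3) + 26 = 62
σ = (2, 0, 3, 1): 27 + 12 + 11 + 20 = 70
σ = (2, 1, 0, 3): 27 + 28 + 18 + 26 = 99
σ = (2, 1, 3, 0): 27 + 28 + 11 + 1 = 67
σ = (2, 3, 0, 1): 27 + 27 + 18 + 20 = 92
σ = (2, 3, 1, 0): 27 + 27 + (-3) + 1 = 52
σ = (3, 0, 1, 2): 8 + 12 + (-3) + 9 = 26
σ = (3, 0, 2, 1): 8 + 12 + 29 + 20 = 69
σ = (3, 1, 0, 2): 8 + 28 + 18 + 9 = 63
σ = (3, 1, 2, 0): 8 + 28 + 29 + 1 = 66
σ = (3, 2, 0, 1): 8 + 8 + 18 + 20 = 54
σ = (3, 2, 1, 0): 8 + 8 + (-3) + 1 = 14
Optimal value attained by: σ = (1, 2, 3, 0).
Answer: det⊕(W) = 14; verdict: SINGULAR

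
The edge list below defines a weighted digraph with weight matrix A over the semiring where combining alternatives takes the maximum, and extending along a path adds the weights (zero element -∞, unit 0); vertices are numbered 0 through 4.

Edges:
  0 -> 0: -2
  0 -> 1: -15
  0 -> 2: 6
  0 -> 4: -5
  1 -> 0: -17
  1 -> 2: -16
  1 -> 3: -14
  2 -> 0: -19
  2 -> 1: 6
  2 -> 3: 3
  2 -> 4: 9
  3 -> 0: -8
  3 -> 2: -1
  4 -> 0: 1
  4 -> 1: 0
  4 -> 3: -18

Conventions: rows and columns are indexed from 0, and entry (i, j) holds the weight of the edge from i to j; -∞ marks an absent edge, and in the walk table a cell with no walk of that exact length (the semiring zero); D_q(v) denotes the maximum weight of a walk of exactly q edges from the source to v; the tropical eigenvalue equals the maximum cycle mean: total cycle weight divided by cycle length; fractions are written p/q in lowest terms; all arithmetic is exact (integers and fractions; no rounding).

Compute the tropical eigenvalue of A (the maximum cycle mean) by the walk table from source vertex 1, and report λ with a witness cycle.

q=0: [-∞, 0, -∞, -∞, -∞]
q=1: [-17, -∞, -16, -14, -∞]
q=2: [-19, -10, -11, -13, -7]
q=3: [-6, -5, -13, -8, -2]
q=4: [-1, -2, 0, -10, -4]
q=5: [-3, 6, 5, 3, 9]
Optimal cycle mean attained by: cycle 0->2->4->0, total 6 + 9 + 1, length 3.
Answer: λ = 16/3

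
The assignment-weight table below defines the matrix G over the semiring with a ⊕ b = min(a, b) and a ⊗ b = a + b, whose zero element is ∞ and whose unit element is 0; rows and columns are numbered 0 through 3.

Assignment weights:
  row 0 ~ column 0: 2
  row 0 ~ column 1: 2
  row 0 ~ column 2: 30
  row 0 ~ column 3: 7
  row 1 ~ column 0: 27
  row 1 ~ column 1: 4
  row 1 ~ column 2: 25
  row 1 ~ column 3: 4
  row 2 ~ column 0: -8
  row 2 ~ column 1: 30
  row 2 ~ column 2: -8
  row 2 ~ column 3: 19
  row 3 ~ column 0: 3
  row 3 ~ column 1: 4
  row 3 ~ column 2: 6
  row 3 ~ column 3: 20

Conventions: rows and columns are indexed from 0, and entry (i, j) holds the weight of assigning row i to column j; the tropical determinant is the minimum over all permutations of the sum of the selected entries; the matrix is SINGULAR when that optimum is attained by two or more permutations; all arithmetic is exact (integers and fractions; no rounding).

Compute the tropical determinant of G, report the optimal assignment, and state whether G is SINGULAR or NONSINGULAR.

σ = (0, 1, 2, 3): 2 + 4 + (-8) + 20 = 18
σ = (0, 1, 3, 2): 2 + 4 + 19 + 6 = 31
σ = (0, 2, 1, 3): 2 + 25 + 30 + 20 = 77
σ = (0, 2, 3, 1): 2 + 25 + 19 + 4 = 50
σ = (0, 3, 1, 2): 2 + 4 + 30 + 6 = 42
σ = (0, 3, 2, 1): 2 + 4 + (-8) + 4 = 2
σ = (1, 0, 2, 3): 2 + 27 + (-8) + 20 = 41
σ = (1, 0, 3, 2): 2 + 27 + 19 + 6 = 54
σ = (1, 2, 0, 3): 2 + 25 + (-8) + 20 = 39
σ = (1, 2, 3, 0): 2 + 25 + 19 + 3 = 49
σ = (1, 3, 0, 2): 2 + 4 + (-8) + 6 = 4
σ = (1, 3, 2, 0): 2 + 4 + (-8) + 3 = 1
σ = (2, 0, 1, 3): 30 + 27 + 30 + 20 = 107
σ = (2, 0, 3, 1): 30 + 27 + 19 + 4 = 80
σ = (2, 1, 0, 3): 30 + 4 + (-8) + 20 = 46
σ = (2, 1, 3, 0): 30 + 4 + 19 + 3 = 56
σ = (2, 3, 0, 1): 30 + 4 + (-8) + 4 = 30
σ = (2, 3, 1, 0): 30 + 4 + 30 + 3 = 67
σ = (3, 0, 1, 2): 7 + 27 + 30 + 6 = 70
σ = (3, 0, 2, 1): 7 + 27 + (-8) + 4 = 30
σ = (3, 1, 0, 2): 7 + 4 + (-8) + 6 = 9
σ = (3, 1, 2, 0): 7 + 4 + (-8) + 3 = 6
σ = (3, 2, 0, 1): 7 + 25 + (-8) + 4 = 28
σ = (3, 2, 1, 0): 7 + 25 + 30 + 3 = 65
Optimal value attained by: σ = (1, 3, 2, 0).
Answer: det⊕(G) = 1; verdict: NONSINGULAR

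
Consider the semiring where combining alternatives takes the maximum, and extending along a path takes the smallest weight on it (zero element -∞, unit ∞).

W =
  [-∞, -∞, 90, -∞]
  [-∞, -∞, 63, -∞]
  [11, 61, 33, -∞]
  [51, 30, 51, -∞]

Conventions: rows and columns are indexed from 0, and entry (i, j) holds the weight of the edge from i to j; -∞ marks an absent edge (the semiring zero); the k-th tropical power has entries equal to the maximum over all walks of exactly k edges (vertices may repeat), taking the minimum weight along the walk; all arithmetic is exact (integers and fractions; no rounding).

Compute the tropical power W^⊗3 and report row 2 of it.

W^⊗2:
  [11, 61, 33, -∞]
  [11, 61, 33, -∞]
  [11, 33, 61, -∞]
  [11, 51, 51, -∞]
W^⊗3:
  [11, 33, 61, -∞]
  [11, 33, 61, -∞]
  [11, 61, 33, -∞]
  [11, 51, 51, -∞]
Answer: row 2 of W^⊗3 = [11, 61, 33, -∞]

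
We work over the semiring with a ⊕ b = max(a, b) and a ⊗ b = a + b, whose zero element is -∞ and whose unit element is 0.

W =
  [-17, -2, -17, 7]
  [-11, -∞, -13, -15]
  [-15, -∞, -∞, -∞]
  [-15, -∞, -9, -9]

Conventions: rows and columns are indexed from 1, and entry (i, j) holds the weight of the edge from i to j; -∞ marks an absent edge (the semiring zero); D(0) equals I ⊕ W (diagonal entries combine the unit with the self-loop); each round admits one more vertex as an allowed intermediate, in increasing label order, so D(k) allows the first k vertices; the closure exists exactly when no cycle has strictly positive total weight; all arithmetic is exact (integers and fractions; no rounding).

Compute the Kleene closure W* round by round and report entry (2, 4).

D(0):
  [0, -2, -17, 7]
  [-11, 0, -13, -15]
  [-15, -∞, 0, -∞]
  [-15, -∞, -9, 0]
D(1):
  [0, -2, -17, 7]
  [-11, 0, -13, -4]
  [-15, -17, 0, -8]
  [-15, -17, -9, 0]
D(2):
  [0, -2, -15, 7]
  [-11, 0, -13, -4]
  [-15, -17, 0, -8]
  [-15, -17, -9, 0]
D(3):
  [0, -2, -15, 7]
  [-11, 0, -13, -4]
  [-15, -17, 0, -8]
  [-15, -17, -9, 0]
D(4):
  [0, -2, -2, 7]
  [-11, 0, -13, -4]
  [-15, -17, 0, -8]
  [-15, -17, -9, 0]
Answer: W*[2][4] = -4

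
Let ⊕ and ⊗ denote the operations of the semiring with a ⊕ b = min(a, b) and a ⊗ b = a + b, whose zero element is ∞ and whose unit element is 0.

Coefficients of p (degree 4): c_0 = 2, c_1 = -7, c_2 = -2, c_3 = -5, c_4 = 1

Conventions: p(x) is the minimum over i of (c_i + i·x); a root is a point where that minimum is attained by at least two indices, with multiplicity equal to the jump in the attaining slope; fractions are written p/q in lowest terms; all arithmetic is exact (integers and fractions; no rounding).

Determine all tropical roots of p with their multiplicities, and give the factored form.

hull edge (i=0, c=2) to (i=1, c=-7): slope -9, span 1
hull edge (i=1, c=-7) to (i=3, c=-5): slope 1, span 2
hull edge (i=3, c=-5) to (i=4, c=1): slope 6, span 1
Factored form: p(x) = 1 ⊗ (x ⊕ (-6)) ⊗ (x ⊕ (-1)) ⊗ (x ⊕ (-1)) ⊗ (x ⊕ 9)
Answer: roots = -6 (mult 1), -1 (mult 2), 9 (mult 1)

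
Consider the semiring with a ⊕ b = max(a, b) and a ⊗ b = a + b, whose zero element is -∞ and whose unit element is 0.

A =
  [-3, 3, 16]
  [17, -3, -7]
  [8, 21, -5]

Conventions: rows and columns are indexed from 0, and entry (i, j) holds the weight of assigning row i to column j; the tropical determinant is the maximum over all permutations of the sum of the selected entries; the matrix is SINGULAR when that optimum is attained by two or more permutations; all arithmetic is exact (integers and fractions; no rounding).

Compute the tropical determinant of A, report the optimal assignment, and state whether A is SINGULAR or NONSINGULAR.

σ = (0, 1, 2): (-3) + (-3) + (-5) = -11
σ = (0, 2, 1): (-3) + (-7) + 21 = 11
σ = (1, 0, 2): 3 + 17 + (-5) = 15
σ = (1, 2, 0): 3 + (-7) + 8 = 4
σ = (2, 0, 1): 16 + 17 + 21 = 54
σ = (2, 1, 0): 16 + (-3) + 8 = 21
Optimal value attained by: σ = (2, 0, 1).
Answer: det⊕(A) = 54; verdict: NONSINGULAR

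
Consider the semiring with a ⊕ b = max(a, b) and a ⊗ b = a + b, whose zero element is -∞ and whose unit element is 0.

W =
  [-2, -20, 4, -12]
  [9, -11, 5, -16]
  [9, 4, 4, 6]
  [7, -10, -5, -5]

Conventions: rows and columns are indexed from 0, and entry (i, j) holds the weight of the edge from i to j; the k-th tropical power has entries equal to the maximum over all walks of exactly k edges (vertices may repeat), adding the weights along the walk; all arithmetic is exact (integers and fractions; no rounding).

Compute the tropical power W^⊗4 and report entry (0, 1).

W^⊗2:
  [13, 8, 8, 10]
  [14, 9, 13, 11]
  [13, 8, 13, 10]
  [5, -1, 11, 1]
W^⊗3:
  [17, 12, 17, 14]
  [22, 17, 18, 19]
  [22, 17, 17, 19]
  [20, 15, 15, 17]
W^⊗4:
  [26, 21, 21, 23]
  [27, 22, 26, 24]
  [26, 21, 26, 23]
  [24, 19, 24, 21]
Key observation: the optimum is the walk 0->2->0->2->1, with weight 4 + 9 + 4 + 4 = 21.
Optimal value attained by: walk 0->2->0->2->1.
Answer: (W^⊗4)[0][1] = 21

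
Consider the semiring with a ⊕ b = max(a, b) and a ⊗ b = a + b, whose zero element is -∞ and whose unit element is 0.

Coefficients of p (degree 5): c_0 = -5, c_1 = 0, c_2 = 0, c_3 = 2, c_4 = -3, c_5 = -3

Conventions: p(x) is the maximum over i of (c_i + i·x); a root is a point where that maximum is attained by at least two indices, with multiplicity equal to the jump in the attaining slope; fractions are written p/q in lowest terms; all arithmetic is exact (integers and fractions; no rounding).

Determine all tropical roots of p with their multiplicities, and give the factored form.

hull edge (i=0, c=-5) to (i=1, c=0): slope 5, span 1
hull edge (i=1, c=0) to (i=3, c=2): slope 1, span 2
hull edge (i=3, c=2) to (i=5, c=-3): slope -5/2, span 2
Factored form: p(x) = -3 ⊗ (x ⊕ (-5)) ⊗ (x ⊕ (-1)) ⊗ (x ⊕ (-1)) ⊗ (x ⊕ 5/2) ⊗ (x ⊕ 5/2)
Answer: roots = -5 (mult 1), -1 (mult 2), 5/2 (mult 2)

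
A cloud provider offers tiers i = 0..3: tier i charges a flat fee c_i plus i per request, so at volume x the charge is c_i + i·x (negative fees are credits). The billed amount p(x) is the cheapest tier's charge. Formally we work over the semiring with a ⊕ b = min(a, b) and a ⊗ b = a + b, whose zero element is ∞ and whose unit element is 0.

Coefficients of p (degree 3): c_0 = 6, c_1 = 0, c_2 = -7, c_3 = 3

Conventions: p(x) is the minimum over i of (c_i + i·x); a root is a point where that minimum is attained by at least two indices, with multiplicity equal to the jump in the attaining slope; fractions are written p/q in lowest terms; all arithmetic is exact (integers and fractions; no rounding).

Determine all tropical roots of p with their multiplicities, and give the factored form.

hull edge (i=0, c=6) to (i=2, c=-7): slope -13/2, span 2
hull edge (i=2, c=-7) to (i=3, c=3): slope 10, span 1
Factored form: p(x) = 3 ⊗ (x ⊕ (-10)) ⊗ (x ⊕ 13/2) ⊗ (x ⊕ 13/2)
Answer: roots = -10 (mult 1), 13/2 (mult 2)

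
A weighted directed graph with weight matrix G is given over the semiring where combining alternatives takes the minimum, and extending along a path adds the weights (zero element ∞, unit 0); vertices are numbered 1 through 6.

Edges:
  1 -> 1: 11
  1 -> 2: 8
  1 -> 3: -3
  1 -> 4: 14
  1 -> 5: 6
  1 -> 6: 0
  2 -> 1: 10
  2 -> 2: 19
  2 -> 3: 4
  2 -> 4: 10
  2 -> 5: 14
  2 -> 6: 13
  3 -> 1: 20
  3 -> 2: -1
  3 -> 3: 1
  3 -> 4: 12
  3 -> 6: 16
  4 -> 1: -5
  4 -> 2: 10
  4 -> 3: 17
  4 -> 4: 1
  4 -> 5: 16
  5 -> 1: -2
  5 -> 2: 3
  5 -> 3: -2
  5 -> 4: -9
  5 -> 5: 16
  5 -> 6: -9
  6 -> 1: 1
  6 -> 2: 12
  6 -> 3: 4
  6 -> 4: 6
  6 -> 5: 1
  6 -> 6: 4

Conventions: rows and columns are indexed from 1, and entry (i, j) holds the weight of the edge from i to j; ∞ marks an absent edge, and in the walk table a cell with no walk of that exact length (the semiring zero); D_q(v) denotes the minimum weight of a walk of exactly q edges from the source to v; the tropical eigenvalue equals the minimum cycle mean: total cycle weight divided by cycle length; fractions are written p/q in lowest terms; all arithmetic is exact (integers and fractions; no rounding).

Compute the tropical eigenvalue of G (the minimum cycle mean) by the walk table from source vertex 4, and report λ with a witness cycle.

q=0: [∞, ∞, ∞, 0, ∞, ∞]
q=1: [-5, 10, 17, 1, 16, ∞]
q=2: [-4, 3, -8, 2, 1, -5]
q=3: [-4, -9, -7, -8, -4, -8]
q=4: [-13, -8, -7, -13, -7, -13]
q=5: [-18, -8, -16, -16, -12, -16]
q=6: [-21, -17, -21, -21, -15, -21]
Optimal cycle mean attained by: cycle 5->6->5, total (-9) + 1, length 2.
Answer: λ = -4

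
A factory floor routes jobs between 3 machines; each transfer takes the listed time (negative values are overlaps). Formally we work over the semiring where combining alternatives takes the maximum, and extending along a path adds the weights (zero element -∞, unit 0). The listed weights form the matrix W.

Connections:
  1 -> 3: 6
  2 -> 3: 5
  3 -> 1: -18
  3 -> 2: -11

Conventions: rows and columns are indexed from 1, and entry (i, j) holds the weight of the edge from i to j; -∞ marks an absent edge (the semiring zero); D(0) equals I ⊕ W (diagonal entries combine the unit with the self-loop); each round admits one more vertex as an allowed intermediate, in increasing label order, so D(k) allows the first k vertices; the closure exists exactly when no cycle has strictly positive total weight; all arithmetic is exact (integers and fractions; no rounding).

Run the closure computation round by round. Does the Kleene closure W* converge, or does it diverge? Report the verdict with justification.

D(0):
  [0, -∞, 6]
  [-∞, 0, 5]
  [-18, -11, 0]
D(1):
  [0, -∞, 6]
  [-∞, 0, 5]
  [-18, -11, 0]
D(2):
  [0, -∞, 6]
  [-∞, 0, 5]
  [-18, -11, 0]
D(3):
  [0, -5, 6]
  [-13, 0, 5]
  [-18, -11, 0]
Key observation: every diagonal entry stays at the unit through all rounds, so no improving cycle exists.
Answer: CONVERGES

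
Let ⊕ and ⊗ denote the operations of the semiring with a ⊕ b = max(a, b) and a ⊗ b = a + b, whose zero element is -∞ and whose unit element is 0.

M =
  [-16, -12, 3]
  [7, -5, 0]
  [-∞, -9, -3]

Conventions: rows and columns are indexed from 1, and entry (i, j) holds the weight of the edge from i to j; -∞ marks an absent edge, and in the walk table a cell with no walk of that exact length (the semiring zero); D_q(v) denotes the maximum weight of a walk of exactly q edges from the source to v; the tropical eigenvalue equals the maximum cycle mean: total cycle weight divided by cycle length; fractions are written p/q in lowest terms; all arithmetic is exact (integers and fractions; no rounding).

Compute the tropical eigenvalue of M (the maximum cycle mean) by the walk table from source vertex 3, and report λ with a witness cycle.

q=0: [-∞, -∞, 0]
q=1: [-∞, -9, -3]
q=2: [-2, -12, -6]
q=3: [-5, -14, 1]
Optimal cycle mean attained by: cycle 1->3->2->1, total 3 + (-9) + 7, length 3.
Answer: λ = 1/3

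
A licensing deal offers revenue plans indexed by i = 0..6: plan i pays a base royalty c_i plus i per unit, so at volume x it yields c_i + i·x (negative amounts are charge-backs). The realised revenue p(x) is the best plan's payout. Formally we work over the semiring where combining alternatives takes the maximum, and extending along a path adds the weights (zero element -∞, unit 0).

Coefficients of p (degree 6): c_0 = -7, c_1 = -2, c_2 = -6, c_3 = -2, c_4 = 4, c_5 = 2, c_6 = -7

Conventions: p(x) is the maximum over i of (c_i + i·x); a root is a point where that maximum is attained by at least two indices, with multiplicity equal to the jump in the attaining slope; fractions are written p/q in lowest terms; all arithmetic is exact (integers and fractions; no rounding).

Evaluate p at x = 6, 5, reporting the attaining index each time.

p(6) = max(-7+0·6=-7, -2+1·6=4, -6+2·6=6, -2+3·6=16, 4+4·6=28, 2+5·6=32, -7+6·6=29) = 32 (attained by i=5)
p(5) = max(-7+0·5=-7, -2+1·5=3, -6+2·5=4, -2+3·5=13, 4+4·5=24, 2+5·5=27, -7+6·5=23) = 27 (attained by i=5)
Answer: p(6) = 32; p(5) = 27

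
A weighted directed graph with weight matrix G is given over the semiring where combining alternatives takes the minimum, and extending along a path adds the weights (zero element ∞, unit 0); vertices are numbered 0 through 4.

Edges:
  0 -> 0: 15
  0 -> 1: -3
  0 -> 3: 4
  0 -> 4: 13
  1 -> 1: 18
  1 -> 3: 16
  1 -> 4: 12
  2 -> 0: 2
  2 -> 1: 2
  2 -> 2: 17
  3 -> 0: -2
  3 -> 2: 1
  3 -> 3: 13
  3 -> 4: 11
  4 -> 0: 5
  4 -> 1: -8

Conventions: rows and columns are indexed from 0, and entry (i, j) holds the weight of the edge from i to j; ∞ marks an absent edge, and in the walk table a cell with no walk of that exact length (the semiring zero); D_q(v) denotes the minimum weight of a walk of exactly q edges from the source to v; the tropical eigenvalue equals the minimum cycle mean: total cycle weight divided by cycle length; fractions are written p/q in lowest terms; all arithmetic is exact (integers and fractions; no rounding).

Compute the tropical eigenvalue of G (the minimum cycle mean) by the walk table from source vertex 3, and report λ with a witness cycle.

q=0: [∞, ∞, ∞, 0, ∞]
q=1: [-2, ∞, 1, 13, 11]
q=2: [3, -5, 14, 2, 11]
q=3: [0, 0, 3, 7, 7]
q=4: [5, -3, 8, 4, 12]
q=5: [2, 2, 5, 9, 9]
Optimal cycle mean attained by: cycle 0->3->0, total 4 + (-2), length 2.
Answer: λ = 1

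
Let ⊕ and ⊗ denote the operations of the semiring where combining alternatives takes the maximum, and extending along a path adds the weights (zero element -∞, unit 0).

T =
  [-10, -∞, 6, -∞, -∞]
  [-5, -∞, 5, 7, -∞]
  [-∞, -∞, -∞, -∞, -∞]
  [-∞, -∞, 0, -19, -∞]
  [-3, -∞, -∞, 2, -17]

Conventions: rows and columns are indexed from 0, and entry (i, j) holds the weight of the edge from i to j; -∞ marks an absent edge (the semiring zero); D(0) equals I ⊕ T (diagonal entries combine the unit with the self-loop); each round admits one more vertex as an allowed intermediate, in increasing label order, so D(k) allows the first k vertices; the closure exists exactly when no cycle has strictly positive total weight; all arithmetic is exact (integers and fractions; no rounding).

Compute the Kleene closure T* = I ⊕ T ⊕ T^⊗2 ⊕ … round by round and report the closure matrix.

D(0):
  [0, -∞, 6, -∞, -∞]
  [-5, 0, 5, 7, -∞]
  [-∞, -∞, 0, -∞, -∞]
  [-∞, -∞, 0, 0, -∞]
  [-3, -∞, -∞, 2, 0]
D(1):
  [0, -∞, 6, -∞, -∞]
  [-5, 0, 5, 7, -∞]
  [-∞, -∞, 0, -∞, -∞]
  [-∞, -∞, 0, 0, -∞]
  [-3, -∞, 3, 2, 0]
D(2):
  [0, -∞, 6, -∞, -∞]
  [-5, 0, 5, 7, -∞]
  [-∞, -∞, 0, -∞, -∞]
  [-∞, -∞, 0, 0, -∞]
  [-3, -∞, 3, 2, 0]
D(3):
  [0, -∞, 6, -∞, -∞]
  [-5, 0, 5, 7, -∞]
  [-∞, -∞, 0, -∞, -∞]
  [-∞, -∞, 0, 0, -∞]
  [-3, -∞, 3, 2, 0]
D(4):
  [0, -∞, 6, -∞, -∞]
  [-5, 0, 7, 7, -∞]
  [-∞, -∞, 0, -∞, -∞]
  [-∞, -∞, 0, 0, -∞]
  [-3, -∞, 3, 2, 0]
D(5):
  [0, -∞, 6, -∞, -∞]
  [-5, 0, 7, 7, -∞]
  [-∞, -∞, 0, -∞, -∞]
  [-∞, -∞, 0, 0, -∞]
  [-3, -∞, 3, 2, 0]
Answer: T* = [[0, -∞, 6, -∞, -∞], [-5, 0, 7, 7, -∞], [-∞, -∞, 0, -∞, -∞], [-∞, -∞, 0, 0, -∞], [-3, -∞, 3, 2, 0]]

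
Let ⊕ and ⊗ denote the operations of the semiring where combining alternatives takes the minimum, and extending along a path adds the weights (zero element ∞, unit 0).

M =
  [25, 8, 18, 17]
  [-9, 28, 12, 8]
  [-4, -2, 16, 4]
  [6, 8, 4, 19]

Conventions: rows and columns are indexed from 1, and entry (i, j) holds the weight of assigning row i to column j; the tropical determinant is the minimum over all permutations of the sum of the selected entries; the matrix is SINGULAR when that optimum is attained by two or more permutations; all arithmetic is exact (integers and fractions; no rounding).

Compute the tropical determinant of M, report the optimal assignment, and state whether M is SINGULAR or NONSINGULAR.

σ = (1, 2, 3, 4): 25 + 28 + 16 + 19 = 88
σ = (1, 2, 4, 3): 25 + 28 + 4 + 4 = 61
σ = (1, 3, 2, 4): 25 + 12 + (-2) + 19 = 54
σ = (1, 3, 4, 2): 25 + 12 + 4 + 8 = 49
σ = (1, 4, 2, 3): 25 + 8 + (-2) + 4 = 35
σ = (1, 4, 3, 2): 25 + 8 + 16 + 8 = 57
σ = (2, 1, 3, 4): 8 + (-9) + 16 + 19 = 34
σ = (2, 1, 4, 3): 8 + (-9) + 4 + 4 = 7
σ = (2, 3, 1, 4): 8 + 12 + (-4) + 19 = 35
σ = (2, 3, 4, 1): 8 + 12 + 4 + 6 = 30
σ = (2, 4, 1, 3): 8 + 8 + (-4) + 4 = 16
σ = (2, 4, 3, 1): 8 + 8 + 16 + 6 = 38
σ = (3, 1, 2, 4): 18 + (-9) + (-2) + 19 = 26
σ = (3, 1, 4, 2): 18 + (-9) + 4 + 8 = 21
σ = (3, 2, 1, 4): 18 + 28 + (-4) + 19 = 61
σ = (3, 2, 4, 1): 18 + 28 + 4 + 6 = 56
σ = (3, 4, 1, 2): 18 + 8 + (-4) + 8 = 30
σ = (3, 4, 2, 1): 18 + 8 + (-2) + 6 = 30
σ = (4, 1, 2, 3): 17 + (-9) + (-2) + 4 = 10
σ = (4, 1, 3, 2): 17 + (-9) + 16 + 8 = 32
σ = (4, 2, 1, 3): 17 + 28 + (-4) + 4 = 45
σ = (4, 2, 3, 1): 17 + 28 + 16 + 6 = 67
σ = (4, 3, 1, 2): 17 + 12 + (-4) + 8 = 33
σ = (4, 3, 2, 1): 17 + 12 + (-2) + 6 = 33
Optimal value attained by: σ = (2, 1, 4, 3).
Answer: det⊕(M) = 7; verdict: NONSINGULAR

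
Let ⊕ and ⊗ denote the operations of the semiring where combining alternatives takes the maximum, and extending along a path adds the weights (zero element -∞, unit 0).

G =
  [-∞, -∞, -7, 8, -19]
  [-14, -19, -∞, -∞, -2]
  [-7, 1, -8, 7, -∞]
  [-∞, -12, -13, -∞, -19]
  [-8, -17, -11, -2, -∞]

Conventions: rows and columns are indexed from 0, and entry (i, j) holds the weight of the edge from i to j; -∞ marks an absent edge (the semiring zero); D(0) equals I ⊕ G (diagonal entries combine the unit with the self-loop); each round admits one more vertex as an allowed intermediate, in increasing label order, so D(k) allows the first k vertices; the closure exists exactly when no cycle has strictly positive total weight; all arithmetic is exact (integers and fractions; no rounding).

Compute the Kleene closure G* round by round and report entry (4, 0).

D(0):
  [0, -∞, -7, 8, -19]
  [-14, 0, -∞, -∞, -2]
  [-7, 1, 0, 7, -∞]
  [-∞, -12, -13, 0, -19]
  [-8, -17, -11, -2, 0]
D(1):
  [0, -∞, -7, 8, -19]
  [-14, 0, -21, -6, -2]
  [-7, 1, 0, 7, -26]
  [-∞, -12, -13, 0, -19]
  [-8, -17, -11, 0, 0]
D(2):
  [0, -∞, -7, 8, -19]
  [-14, 0, -21, -6, -2]
  [-7, 1, 0, 7, -1]
  [-26, -12, -13, 0, -14]
  [-8, -17, -11, 0, 0]
D(3):
  [0, -6, -7, 8, -8]
  [-14, 0, -21, -6, -2]
  [-7, 1, 0, 7, -1]
  [-20, -12, -13, 0, -14]
  [-8, -10, -11, 0, 0]
D(4):
  [0, -4, -5, 8, -6]
  [-14, 0, -19, -6, -2]
  [-7, 1, 0, 7, -1]
  [-20, -12, -13, 0, -14]
  [-8, -10, -11, 0, 0]
D(5):
  [0, -4, -5, 8, -6]
  [-10, 0, -13, -2, -2]
  [-7, 1, 0, 7, -1]
  [-20, -12, -13, 0, -14]
  [-8, -10, -11, 0, 0]
Answer: G*[4][0] = -8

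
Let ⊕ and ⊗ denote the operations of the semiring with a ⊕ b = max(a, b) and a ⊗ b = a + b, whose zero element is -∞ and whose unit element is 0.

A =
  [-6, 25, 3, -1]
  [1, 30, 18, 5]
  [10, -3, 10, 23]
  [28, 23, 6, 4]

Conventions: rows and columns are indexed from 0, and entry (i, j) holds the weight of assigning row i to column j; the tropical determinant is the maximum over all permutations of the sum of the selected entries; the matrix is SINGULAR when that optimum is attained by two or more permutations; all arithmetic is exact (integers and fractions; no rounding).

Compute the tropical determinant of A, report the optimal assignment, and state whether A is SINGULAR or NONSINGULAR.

σ = (0, 1, 2, 3): (-6) + 30 + 10 + 4 = 38
σ = (0, 1, 3, 2): (-6) + 30 + 23 + 6 = 53
σ = (0, 2, 1, 3): (-6) + 18 + (-3) + 4 = 13
σ = (0, 2, 3, 1): (-6) + 18 + 23 + 23 = 58
σ = (0, 3, 1, 2): (-6) + 5 + (-3) + 6 = 2
σ = (0, 3, 2, 1): (-6) + 5 + 10 + 23 = 32
σ = (1, 0, 2, 3): 25 + 1 + 10 + 4 = 40
σ = (1, 0, 3, 2): 25 + 1 + 23 + 6 = 55
σ = (1, 2, 0, 3): 25 + 18 + 10 + 4 = 57
σ = (1, 2, 3, 0): 25 + 18 + 23 + 28 = 94
σ = (1, 3, 0, 2): 25 + 5 + 10 + 6 = 46
σ = (1, 3, 2, 0): 25 + 5 + 10 + 28 = 68
σ = (2, 0, 1, 3): 3 + 1 + (-3) + 4 = 5
σ = (2, 0, 3, 1): 3 + 1 + 23 + 23 = 50
σ = (2, 1, 0, 3): 3 + 30 + 10 + 4 = 47
σ = (2, 1, 3, 0): 3 + 30 + 23 + 28 = 84
σ = (2, 3, 0, 1): 3 + 5 + 10 + 23 = 41
σ = (2, 3, 1, 0): 3 + 5 + (-3) + 28 = 33
σ = (3, 0, 1, 2): (-1) + 1 + (-3) + 6 = 3
σ = (3, 0, 2, 1): (-1) + 1 + 10 + 23 = 33
σ = (3, 1, 0, 2): (-1) + 30 + 10 + 6 = 45
σ = (3, 1, 2, 0): (-1) + 30 + 10 + 28 = 67
σ = (3, 2, 0, 1): (-1) + 18 + 10 + 23 = 50
σ = (3, 2, 1, 0): (-1) + 18 + (-3) + 28 = 42
Optimal value attained by: σ = (1, 2, 3, 0).
Answer: det⊕(A) = 94; verdict: NONSINGULAR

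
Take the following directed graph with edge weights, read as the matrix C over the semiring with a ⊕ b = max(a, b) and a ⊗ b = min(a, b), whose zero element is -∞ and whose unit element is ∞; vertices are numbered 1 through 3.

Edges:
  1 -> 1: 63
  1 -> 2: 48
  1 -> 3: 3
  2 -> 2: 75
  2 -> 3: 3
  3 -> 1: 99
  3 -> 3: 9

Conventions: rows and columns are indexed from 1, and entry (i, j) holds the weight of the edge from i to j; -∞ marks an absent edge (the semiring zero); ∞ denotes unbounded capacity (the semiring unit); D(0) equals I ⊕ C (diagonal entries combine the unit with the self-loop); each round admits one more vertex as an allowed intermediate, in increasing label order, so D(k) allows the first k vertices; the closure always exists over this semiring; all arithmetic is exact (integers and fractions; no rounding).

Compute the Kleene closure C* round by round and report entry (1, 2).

D(0):
  [∞, 48, 3]
  [-∞, ∞, 3]
  [99, -∞, ∞]
D(1):
  [∞, 48, 3]
  [-∞, ∞, 3]
  [99, 48, ∞]
D(2):
  [∞, 48, 3]
  [-∞, ∞, 3]
  [99, 48, ∞]
D(3):
  [∞, 48, 3]
  [3, ∞, 3]
  [99, 48, ∞]
Answer: C*[1][2] = 48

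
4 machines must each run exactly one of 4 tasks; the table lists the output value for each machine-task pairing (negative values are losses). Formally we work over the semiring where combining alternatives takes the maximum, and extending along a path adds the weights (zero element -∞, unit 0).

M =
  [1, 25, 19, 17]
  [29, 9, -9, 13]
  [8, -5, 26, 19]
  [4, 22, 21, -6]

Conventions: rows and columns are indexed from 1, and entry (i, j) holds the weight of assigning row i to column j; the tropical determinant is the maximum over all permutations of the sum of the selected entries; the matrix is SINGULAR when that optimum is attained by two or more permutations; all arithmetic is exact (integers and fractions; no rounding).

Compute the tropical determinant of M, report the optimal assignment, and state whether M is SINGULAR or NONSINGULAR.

σ = (1, 2, 3, 4): 1 + 9 + 26 + (-6) = 30
σ = (1, 2, 4, 3): 1 + 9 + 19 + 21 = 50
σ = (1, 3, 2, 4): 1 + (-9) + (-5) + (-6) = -19
σ = (1, 3, 4, 2): 1 + (-9) + 19 + 22 = 33
σ = (1, 4, 2, 3): 1 + 13 + (-5) + 21 = 30
σ = (1, 4, 3, 2): 1 + 13 + 26 + 22 = 62
σ = (2, 1, 3, 4): 25 + 29 + 26 + (-6) = 74
σ = (2, 1, 4, 3): 25 + 29 + 19 + 21 = 94
σ = (2, 3, 1, 4): 25 + (-9) + 8 + (-6) = 18
σ = (2, 3, 4, 1): 25 + (-9) + 19 + 4 = 39
σ = (2, 4, 1, 3): 25 + 13 + 8 + 21 = 67
σ = (2, 4, 3, 1): 25 + 13 + 26 + 4 = 68
σ = (3, 1, 2, 4): 19 + 29 + (-5) + (-6) = 37
σ = (3, 1, 4, 2): 19 + 29 + 19 + 22 = 89
σ = (3, 2, 1, 4): 19 + 9 + 8 + (-6) = 30
σ = (3, 2, 4, 1): 19 + 9 + 19 + 4 = 51
σ = (3, 4, 1, 2): 19 + 13 + 8 + 22 = 62
σ = (3, 4, 2, 1): 19 + 13 + (-5) + 4 = 31
σ = (4, 1, 2, 3): 17 + 29 + (-5) + 21 = 62
σ = (4, 1, 3, 2): 17 + 29 + 26 + 22 = 94
σ = (4, 2, 1, 3): 17 + 9 + 8 + 21 = 55
σ = (4, 2, 3, 1): 17 + 9 + 26 + 4 = 56
σ = (4, 3, 1, 2): 17 + (-9) + 8 + 22 = 38
σ = (4, 3, 2, 1): 17 + (-9) + (-5) + 4 = 7
Optimal value attained by: σ = (2, 1, 4, 3).
Answer: det⊕(M) = 94; verdict: SINGULAR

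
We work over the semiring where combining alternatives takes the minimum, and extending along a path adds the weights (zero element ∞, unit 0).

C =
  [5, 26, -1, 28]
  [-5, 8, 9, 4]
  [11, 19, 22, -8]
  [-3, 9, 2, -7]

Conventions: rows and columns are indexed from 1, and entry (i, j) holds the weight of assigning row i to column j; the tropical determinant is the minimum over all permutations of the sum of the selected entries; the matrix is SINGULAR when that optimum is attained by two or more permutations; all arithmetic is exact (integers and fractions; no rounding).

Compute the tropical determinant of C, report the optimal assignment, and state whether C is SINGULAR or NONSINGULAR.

σ = (1, 2, 3, 4): 5 + 8 + 22 + (-7) = 28
σ = (1, 2, 4, 3): 5 + 8 + (-8) + 2 = 7
σ = (1, 3, 2, 4): 5 + 9 + 19 + (-7) = 26
σ = (1, 3, 4, 2): 5 + 9 + (-8) + 9 = 15
σ = (1, 4, 2, 3): 5 + 4 + 19 + 2 = 30
σ = (1, 4, 3, 2): 5 + 4 + 22 + 9 = 40
σ = (2, 1, 3, 4): 26 + (-5) + 22 + (-7) = 36
σ = (2, 1, 4, 3): 26 + (-5) + (-8) + 2 = 15
σ = (2, 3, 1, 4): 26 + 9 + 11 + (-7) = 39
σ = (2, 3, 4, 1): 26 + 9 + (-8) + (-3) = 24
σ = (2, 4, 1, 3): 26 + 4 + 11 + 2 = 43
σ = (2, 4, 3, 1): 26 + 4 + 22 + (-3) = 49
σ = (3, 1, 2, 4): (-1) + (-5) + 19 + (-7) = 6
σ = (3, 1, 4, 2): (-1) + (-5) + (-8) + 9 = -5
σ = (3, 2, 1, 4): (-1) + 8 + 11 + (-7) = 11
σ = (3, 2, 4, 1): (-1) + 8 + (-8) + (-3) = -4
σ = (3, 4, 1, 2): (-1) + 4 + 11 + 9 = 23
σ = (3, 4, 2, 1): (-1) + 4 + 19 + (-3) = 19
σ = (4, 1, 2, 3): 28 + (-5) + 19 + 2 = 44
σ = (4, 1, 3, 2): 28 + (-5) + 22 + 9 = 54
σ = (4, 2, 1, 3): 28 + 8 + 11 + 2 = 49
σ = (4, 2, 3, 1): 28 + 8 + 22 + (-3) = 55
σ = (4, 3, 1, 2): 28 + 9 + 11 + 9 = 57
σ = (4, 3, 2, 1): 28 + 9 + 19 + (-3) = 53
Optimal value attained by: σ = (3, 1, 4, 2).
Answer: det⊕(C) = -5; verdict: NONSINGULAR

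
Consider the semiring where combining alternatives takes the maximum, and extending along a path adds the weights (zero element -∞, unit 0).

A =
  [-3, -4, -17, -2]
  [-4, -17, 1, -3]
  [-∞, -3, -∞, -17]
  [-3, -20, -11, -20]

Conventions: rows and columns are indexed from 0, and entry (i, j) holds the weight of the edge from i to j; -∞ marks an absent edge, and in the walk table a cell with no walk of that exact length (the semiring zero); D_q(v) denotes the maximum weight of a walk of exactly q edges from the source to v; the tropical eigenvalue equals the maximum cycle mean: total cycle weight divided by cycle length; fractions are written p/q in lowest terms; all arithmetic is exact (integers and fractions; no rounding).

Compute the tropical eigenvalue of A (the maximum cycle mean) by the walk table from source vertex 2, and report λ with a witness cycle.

q=0: [-∞, -∞, 0, -∞]
q=1: [-∞, -3, -∞, -17]
q=2: [-7, -20, -2, -6]
q=3: [-9, -5, -17, -9]
q=4: [-9, -13, -4, -8]
Optimal cycle mean attained by: cycle 1->2->1, total 1 + (-3), length 2.
Answer: λ = -1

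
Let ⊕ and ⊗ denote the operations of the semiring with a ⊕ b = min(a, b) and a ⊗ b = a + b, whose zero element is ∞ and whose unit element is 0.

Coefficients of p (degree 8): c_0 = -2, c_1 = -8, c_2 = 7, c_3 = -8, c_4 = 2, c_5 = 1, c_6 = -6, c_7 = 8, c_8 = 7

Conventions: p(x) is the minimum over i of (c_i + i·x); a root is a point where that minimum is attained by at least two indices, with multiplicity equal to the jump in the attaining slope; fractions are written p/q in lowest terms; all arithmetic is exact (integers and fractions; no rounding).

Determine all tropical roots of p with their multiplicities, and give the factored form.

hull edge (i=0, c=-2) to (i=1, c=-8): slope -6, span 1
hull edge (i=1, c=-8) to (i=3, c=-8): slope 0, span 2
hull edge (i=3, c=-8) to (i=6, c=-6): slope 2/3, span 3
hull edge (i=6, c=-6) to (i=8, c=7): slope 13/2, span 2
Factored form: p(x) = 7 ⊗ (x ⊕ (-13/2)) ⊗ (x ⊕ (-13/2)) ⊗ (x ⊕ (-2/3)) ⊗ (x ⊕ (-2/3)) ⊗ (x ⊕ (-2/3)) ⊗ (x ⊕ 0) ⊗ (x ⊕ 0) ⊗ (x ⊕ 6)
Answer: roots = -13/2 (mult 2), -2/3 (mult 3), 0 (mult 2), 6 (mult 1)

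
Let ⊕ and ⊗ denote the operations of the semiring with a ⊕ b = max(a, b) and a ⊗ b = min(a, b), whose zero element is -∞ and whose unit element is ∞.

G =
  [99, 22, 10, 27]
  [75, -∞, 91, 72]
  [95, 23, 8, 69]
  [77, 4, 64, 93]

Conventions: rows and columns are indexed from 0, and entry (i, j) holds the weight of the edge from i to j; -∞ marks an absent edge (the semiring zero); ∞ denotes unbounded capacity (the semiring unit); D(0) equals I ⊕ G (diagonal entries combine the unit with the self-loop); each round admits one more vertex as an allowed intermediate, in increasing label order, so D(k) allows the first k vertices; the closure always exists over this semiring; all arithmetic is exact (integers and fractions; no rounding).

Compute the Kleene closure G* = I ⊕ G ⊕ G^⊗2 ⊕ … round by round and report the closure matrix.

D(0):
  [∞, 22, 10, 27]
  [75, ∞, 91, 72]
  [95, 23, ∞, 69]
  [77, 4, 64, ∞]
D(1):
  [∞, 22, 10, 27]
  [75, ∞, 91, 72]
  [95, 23, ∞, 69]
  [77, 22, 64, ∞]
D(2):
  [∞, 22, 22, 27]
  [75, ∞, 91, 72]
  [95, 23, ∞, 69]
  [77, 22, 64, ∞]
D(3):
  [∞, 22, 22, 27]
  [91, ∞, 91, 72]
  [95, 23, ∞, 69]
  [77, 23, 64, ∞]
D(4):
  [∞, 23, 27, 27]
  [91, ∞, 91, 72]
  [95, 23, ∞, 69]
  [77, 23, 64, ∞]
Answer: G* = [[∞, 23, 27, 27], [91, ∞, 91, 72], [95, 23, ∞, 69], [77, 23, 64, ∞]]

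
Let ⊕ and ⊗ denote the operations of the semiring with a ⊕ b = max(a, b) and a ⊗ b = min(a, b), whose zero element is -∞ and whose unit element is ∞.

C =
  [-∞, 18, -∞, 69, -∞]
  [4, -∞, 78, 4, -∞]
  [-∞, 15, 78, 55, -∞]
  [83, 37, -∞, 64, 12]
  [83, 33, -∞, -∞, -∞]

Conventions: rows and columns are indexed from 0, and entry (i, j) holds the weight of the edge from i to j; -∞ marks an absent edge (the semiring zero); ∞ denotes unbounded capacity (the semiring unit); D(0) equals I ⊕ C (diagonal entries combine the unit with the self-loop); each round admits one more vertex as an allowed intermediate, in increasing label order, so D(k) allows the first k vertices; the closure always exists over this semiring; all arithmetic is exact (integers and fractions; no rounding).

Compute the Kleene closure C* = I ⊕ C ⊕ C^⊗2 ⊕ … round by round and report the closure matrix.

D(0):
  [∞, 18, -∞, 69, -∞]
  [4, ∞, 78, 4, -∞]
  [-∞, 15, ∞, 55, -∞]
  [83, 37, -∞, ∞, 12]
  [83, 33, -∞, -∞, ∞]
D(1):
  [∞, 18, -∞, 69, -∞]
  [4, ∞, 78, 4, -∞]
  [-∞, 15, ∞, 55, -∞]
  [83, 37, -∞, ∞, 12]
  [83, 33, -∞, 69, ∞]
D(2):
  [∞, 18, 18, 69, -∞]
  [4, ∞, 78, 4, -∞]
  [4, 15, ∞, 55, -∞]
  [83, 37, 37, ∞, 12]
  [83, 33, 33, 69, ∞]
D(3):
  [∞, 18, 18, 69, -∞]
  [4, ∞, 78, 55, -∞]
  [4, 15, ∞, 55, -∞]
  [83, 37, 37, ∞, 12]
  [83, 33, 33, 69, ∞]
D(4):
  [∞, 37, 37, 69, 12]
  [55, ∞, 78, 55, 12]
  [55, 37, ∞, 55, 12]
  [83, 37, 37, ∞, 12]
  [83, 37, 37, 69, ∞]
D(5):
  [∞, 37, 37, 69, 12]
  [55, ∞, 78, 55, 12]
  [55, 37, ∞, 55, 12]
  [83, 37, 37, ∞, 12]
  [83, 37, 37, 69, ∞]
Answer: C* = [[∞, 37, 37, 69, 12], [55, ∞, 78, 55, 12], [55, 37, ∞, 55, 12], [83, 37, 37, ∞, 12], [83, 37, 37, 69, ∞]]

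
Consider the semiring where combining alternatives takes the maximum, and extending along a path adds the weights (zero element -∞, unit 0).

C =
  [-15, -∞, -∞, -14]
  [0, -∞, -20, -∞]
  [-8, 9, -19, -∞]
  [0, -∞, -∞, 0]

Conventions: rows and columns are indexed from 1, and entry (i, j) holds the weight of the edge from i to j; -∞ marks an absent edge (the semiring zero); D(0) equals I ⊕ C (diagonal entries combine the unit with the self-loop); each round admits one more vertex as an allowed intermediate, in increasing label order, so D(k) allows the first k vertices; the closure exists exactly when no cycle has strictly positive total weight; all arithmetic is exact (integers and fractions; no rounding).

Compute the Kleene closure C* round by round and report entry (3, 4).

D(0):
  [0, -∞, -∞, -14]
  [0, 0, -20, -∞]
  [-8, 9, 0, -∞]
  [0, -∞, -∞, 0]
D(1):
  [0, -∞, -∞, -14]
  [0, 0, -20, -14]
  [-8, 9, 0, -22]
  [0, -∞, -∞, 0]
D(2):
  [0, -∞, -∞, -14]
  [0, 0, -20, -14]
  [9, 9, 0, -5]
  [0, -∞, -∞, 0]
D(3):
  [0, -∞, -∞, -14]
  [0, 0, -20, -14]
  [9, 9, 0, -5]
  [0, -∞, -∞, 0]
D(4):
  [0, -∞, -∞, -14]
  [0, 0, -20, -14]
  [9, 9, 0, -5]
  [0, -∞, -∞, 0]
Answer: C*[3][4] = -5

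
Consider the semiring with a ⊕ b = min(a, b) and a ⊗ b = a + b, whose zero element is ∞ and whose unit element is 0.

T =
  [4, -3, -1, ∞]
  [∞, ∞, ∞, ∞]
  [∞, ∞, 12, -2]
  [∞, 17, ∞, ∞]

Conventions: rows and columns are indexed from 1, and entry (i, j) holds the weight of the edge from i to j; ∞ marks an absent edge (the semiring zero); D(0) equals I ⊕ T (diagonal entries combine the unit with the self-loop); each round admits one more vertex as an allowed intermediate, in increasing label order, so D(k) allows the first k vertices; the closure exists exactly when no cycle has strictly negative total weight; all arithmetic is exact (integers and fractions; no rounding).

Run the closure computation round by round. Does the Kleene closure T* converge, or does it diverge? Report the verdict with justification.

D(0):
  [0, -3, -1, ∞]
  [∞, 0, ∞, ∞]
  [∞, ∞, 0, -2]
  [∞, 17, ∞, 0]
D(1):
  [0, -3, -1, ∞]
  [∞, 0, ∞, ∞]
  [∞, ∞, 0, -2]
  [∞, 17, ∞, 0]
D(2):
  [0, -3, -1, ∞]
  [∞, 0, ∞, ∞]
  [∞, ∞, 0, -2]
  [∞, 17, ∞, 0]
D(3):
  [0, -3, -1, -3]
  [∞, 0, ∞, ∞]
  [∞, ∞, 0, -2]
  [∞, 17, ∞, 0]
D(4):
  [0, -3, -1, -3]
  [∞, 0, ∞, ∞]
  [∞, 15, 0, -2]
  [∞, 17, ∞, 0]
Key observation: every diagonal entry stays at the unit through all rounds, so no improving cycle exists.
Answer: CONVERGES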